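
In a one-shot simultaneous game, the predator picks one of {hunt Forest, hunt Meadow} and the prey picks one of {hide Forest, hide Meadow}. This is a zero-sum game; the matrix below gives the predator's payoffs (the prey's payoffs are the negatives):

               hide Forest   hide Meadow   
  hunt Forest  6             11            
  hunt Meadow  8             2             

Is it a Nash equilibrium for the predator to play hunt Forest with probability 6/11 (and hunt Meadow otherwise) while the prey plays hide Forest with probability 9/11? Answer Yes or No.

Check the prey's indifference given the predator's mix p = 6/11:
  payoff from hide Forest = -76/11; payoff from hide Meadow = -76/11 — equal.
Check the predator's indifference given the prey's mix q = 9/11:
  payoff from hunt Forest = 76/11; payoff from hunt Meadow = 76/11 — equal.
Both players are indifferent, so neither can profitably deviate.

Yes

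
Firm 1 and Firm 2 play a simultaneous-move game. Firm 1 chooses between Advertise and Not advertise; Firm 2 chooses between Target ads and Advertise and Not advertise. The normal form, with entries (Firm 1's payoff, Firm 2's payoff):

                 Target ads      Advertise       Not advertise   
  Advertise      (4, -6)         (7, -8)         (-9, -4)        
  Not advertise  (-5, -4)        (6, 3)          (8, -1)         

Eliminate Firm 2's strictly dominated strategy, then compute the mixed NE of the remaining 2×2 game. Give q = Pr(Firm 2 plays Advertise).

Firm 2's strategy Target ads is strictly dominated by Not advertise: -4 > -6 and -1 > -4. Eliminate Target ads.
In a mixed equilibrium Firm 1 is indifferent between Advertise and Not advertise; this condition fixes q.
  Firm 1's expected payoff from Advertise: q·7 + (1−q)·(-9) = 16q - 9
  Firm 1's expected payoff from Not advertise: q·6 + (1−q)·8 = -2q + 8
  16q - 9 = -2q + 8  ⇒  18q = 17  ⇒  q = 17/18.

q = 17/18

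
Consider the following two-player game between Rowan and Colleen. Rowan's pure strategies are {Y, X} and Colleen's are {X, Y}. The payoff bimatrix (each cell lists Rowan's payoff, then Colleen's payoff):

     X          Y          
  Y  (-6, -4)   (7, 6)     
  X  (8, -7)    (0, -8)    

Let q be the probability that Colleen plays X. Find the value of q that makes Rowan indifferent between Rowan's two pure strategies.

q = 1/3

Rowan's indifference between Y and X determines Colleen's mixing probability q:
  Rowan's expected payoff from Y: q·(-6) + (1−q)·7 = -13q + 7
  Rowan's expected payoff from X: q·8 + (1−q)·0 = 8q
  -13q + 7 = 8q  ⇒  -21q = -7  ⇒  q = 1/3.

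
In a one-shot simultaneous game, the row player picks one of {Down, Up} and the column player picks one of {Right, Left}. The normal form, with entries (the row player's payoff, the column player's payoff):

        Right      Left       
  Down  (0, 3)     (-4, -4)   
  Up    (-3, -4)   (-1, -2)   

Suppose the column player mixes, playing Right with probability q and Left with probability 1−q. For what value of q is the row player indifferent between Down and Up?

q = 1/2

The row player's indifference between Down and Up determines the column player's mixing probability q:
  the row player's payoff to Down: q·0 + (1−q)·(-4) = 4q - 4
  the row player's payoff to Up: q·(-3) + (1−q)·(-1) = -2q - 1
  4q - 4 = -2q - 1  ⇒  6q = 3  ⇒  q = 1/2.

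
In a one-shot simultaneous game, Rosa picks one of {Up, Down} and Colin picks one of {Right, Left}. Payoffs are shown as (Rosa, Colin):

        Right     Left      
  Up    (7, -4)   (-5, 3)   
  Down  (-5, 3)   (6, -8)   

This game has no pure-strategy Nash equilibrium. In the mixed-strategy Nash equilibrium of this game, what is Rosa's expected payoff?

In a mixed equilibrium Rosa is indifferent between Up and Down; this condition fixes q.
  Rosa's expected payoff from Up: q·7 + (1−q)·(-5) = 12q - 5
  Rosa's expected payoff from Down: q·(-5) + (1−q)·6 = -11q + 6
  12q - 5 = -11q + 6  ⇒  23q = 11  ⇒  q = 11/23.
At equilibrium Rosa is indifferent across rows, so Rosa's payoff equals the payoff from Up: (11/23)·7 + (12/23)·(-5) = 17/23.

17/23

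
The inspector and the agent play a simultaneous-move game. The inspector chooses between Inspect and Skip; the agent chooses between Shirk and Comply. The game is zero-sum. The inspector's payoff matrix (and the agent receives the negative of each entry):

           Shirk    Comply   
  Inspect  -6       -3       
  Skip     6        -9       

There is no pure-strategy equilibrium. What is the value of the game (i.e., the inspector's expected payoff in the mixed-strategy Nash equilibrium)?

In a mixed equilibrium the inspector is indifferent between Inspect and Skip; this condition fixes q.
  the inspector's payoff from Inspect: q·(-6) + (1−q)·(-3) = -3q - 3
  the inspector's payoff from Skip: q·6 + (1−q)·(-9) = 15q - 9
  -3q - 3 = 15q - 9  ⇒  -18q = -6  ⇒  q = 1/3.
The value is the inspector's expected payoff against this mix (using Inspect): (1/3)·(-6) + (2/3)·(-3) = -4.

v = -4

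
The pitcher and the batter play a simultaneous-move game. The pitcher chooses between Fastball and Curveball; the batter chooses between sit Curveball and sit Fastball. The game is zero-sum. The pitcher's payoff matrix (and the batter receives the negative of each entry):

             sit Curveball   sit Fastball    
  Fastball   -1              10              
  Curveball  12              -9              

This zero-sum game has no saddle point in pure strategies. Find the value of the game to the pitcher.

v = 111/32

For the pitcher to be willing to mix, the pitcher must be indifferent between Fastball and Curveball, which pins down the batter's mix.
  the pitcher's payoff to Fastball: q·(-1) + (1−q)·10 = -11q + 10
  the pitcher's payoff to Curveball: q·12 + (1−q)·(-9) = 21q - 9
  -11q + 10 = 21q - 9  ⇒  -32q = -19  ⇒  q = 19/32.
The value is the pitcher's expected payoff against this mix (using Fastball): (19/32)·(-1) + (13/32)·10 = 111/32.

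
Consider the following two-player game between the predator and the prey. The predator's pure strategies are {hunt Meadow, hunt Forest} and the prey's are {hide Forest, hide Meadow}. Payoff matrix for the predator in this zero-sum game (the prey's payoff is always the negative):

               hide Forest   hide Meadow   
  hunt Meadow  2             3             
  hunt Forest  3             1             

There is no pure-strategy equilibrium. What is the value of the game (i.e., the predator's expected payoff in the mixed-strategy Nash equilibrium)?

The prey's mix must leave the predator indifferent between hunt Meadow and hunt Forest.
  the predator's expected payoff from hunt Meadow: q·2 + (1−q)·3 = -q + 3
  the predator's expected payoff from hunt Forest: q·3 + (1−q)·1 = 2q + 1
  -q + 3 = 2q + 1  ⇒  -3q = -2  ⇒  q = 2/3.
The value is the predator's expected payoff against this mix (using hunt Meadow): (2/3)·2 + (1/3)·3 = 7/3.

v = 7/3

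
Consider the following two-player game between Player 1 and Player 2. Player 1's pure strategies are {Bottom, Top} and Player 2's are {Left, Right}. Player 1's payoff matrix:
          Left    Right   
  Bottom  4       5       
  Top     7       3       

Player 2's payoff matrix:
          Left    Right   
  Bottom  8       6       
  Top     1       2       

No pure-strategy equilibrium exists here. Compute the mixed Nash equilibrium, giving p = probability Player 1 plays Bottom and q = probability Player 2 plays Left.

p = 1/3, q = 2/5

In a mixed equilibrium Player 2 is indifferent between Left and Right; this condition fixes p.
  Player 2's payoff to Left: p·8 + (1−p)·1 = 7p + 1
  Player 2's payoff to Right: p·6 + (1−p)·2 = 4p + 2
  7p + 1 = 4p + 2  ⇒  3p = 1  ⇒  p = 1/3.
In a mixed equilibrium Player 1 is indifferent between Bottom and Top; this condition fixes q.
  Player 1's payoff from Bottom: q·4 + (1−q)·5 = -q + 5
  Player 1's payoff from Top: q·7 + (1−q)·3 = 4q + 3
  -q + 5 = 4q + 3  ⇒  -5q = -2  ⇒  q = 2/5.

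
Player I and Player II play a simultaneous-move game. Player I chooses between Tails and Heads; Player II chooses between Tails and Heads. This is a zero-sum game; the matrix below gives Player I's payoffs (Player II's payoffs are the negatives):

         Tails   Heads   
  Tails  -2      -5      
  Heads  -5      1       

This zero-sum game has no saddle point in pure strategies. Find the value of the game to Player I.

v = -3

Player I's indifference between Tails and Heads determines Player II's mixing probability q:
  Player I's payoff to Tails: q·(-2) + (1−q)·(-5) = 3q - 5
  Player I's payoff to Heads: q·(-5) + (1−q)·1 = -6q + 1
  3q - 5 = -6q + 1  ⇒  9q = 6  ⇒  q = 2/3.
The value is Player I's expected payoff against this mix (using Tails): (2/3)·(-2) + (1/3)·(-5) = -3.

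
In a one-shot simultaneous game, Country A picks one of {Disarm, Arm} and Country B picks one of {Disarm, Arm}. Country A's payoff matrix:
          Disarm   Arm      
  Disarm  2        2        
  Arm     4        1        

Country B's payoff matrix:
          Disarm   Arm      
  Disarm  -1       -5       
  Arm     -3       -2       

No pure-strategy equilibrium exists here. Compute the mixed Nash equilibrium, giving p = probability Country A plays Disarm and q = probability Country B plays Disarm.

Country A's mix must leave Country B indifferent between Disarm and Arm.
  Country B's payoff from Disarm: p·(-1) + (1−p)·(-3) = 2p - 3
  Country B's payoff from Arm: p·(-5) + (1−p)·(-2) = -3p - 2
  2p - 3 = -3p - 2  ⇒  5p = 1  ⇒  p = 1/5.
Set Country A's expected payoff from Disarm equal to that from Arm:
  Country A's payoff from Disarm: q·2 + (1−q)·2 = 2
  Country A's payoff from Arm: q·4 + (1−q)·1 = 3q + 1
  2 = 3q + 1  ⇒  -3q = -1  ⇒  q = 1/3.

p = 1/5, q = 1/3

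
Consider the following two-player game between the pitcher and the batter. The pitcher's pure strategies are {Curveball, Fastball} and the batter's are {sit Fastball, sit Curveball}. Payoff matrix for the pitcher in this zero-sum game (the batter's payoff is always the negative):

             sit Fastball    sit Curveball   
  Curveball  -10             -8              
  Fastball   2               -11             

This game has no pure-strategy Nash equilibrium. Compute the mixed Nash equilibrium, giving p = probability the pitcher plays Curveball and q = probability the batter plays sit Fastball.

p = 13/15, q = 1/5

The pitcher's mix must leave the batter indifferent between sit Fastball and sit Curveball.
  the batter's payoff from sit Fastball: p·10 + (1−p)·(-2) = 12p - 2
  the batter's payoff from sit Curveball: p·8 + (1−p)·11 = -3p + 11
  12p - 2 = -3p + 11  ⇒  15p = 13  ⇒  p = 13/15.
In a mixed equilibrium the pitcher is indifferent between Curveball and Fastball; this condition fixes q.
  the pitcher's payoff from Curveball: q·(-10) + (1−q)·(-8) = -2q - 8
  the pitcher's payoff from Fastball: q·2 + (1−q)·(-11) = 13q - 11
  -2q - 8 = 13q - 11  ⇒  -15q = -3  ⇒  q = 1/5.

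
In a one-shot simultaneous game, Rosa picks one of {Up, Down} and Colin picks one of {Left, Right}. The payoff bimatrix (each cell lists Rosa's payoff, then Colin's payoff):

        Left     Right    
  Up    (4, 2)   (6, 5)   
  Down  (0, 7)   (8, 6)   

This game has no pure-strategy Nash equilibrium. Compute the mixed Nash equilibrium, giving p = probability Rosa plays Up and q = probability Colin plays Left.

For Colin to be willing to mix, Colin must be indifferent between Left and Right, which pins down Rosa's mix.
  Colin's payoff from Left: p·2 + (1−p)·7 = -5p + 7
  Colin's payoff from Right: p·5 + (1−p)·6 = -p + 6
  -5p + 7 = -p + 6  ⇒  -4p = -1  ⇒  p = 1/4.
Set Rosa's expected payoff from Up equal to that from Down:
  Rosa's payoff from Up: q·4 + (1−q)·6 = -2q + 6
  Rosa's payoff from Down: q·0 + (1−q)·8 = -8q + 8
  -2q + 6 = -8q + 8  ⇒  6q = 2  ⇒  q = 1/3.

p = 1/4, q = 1/3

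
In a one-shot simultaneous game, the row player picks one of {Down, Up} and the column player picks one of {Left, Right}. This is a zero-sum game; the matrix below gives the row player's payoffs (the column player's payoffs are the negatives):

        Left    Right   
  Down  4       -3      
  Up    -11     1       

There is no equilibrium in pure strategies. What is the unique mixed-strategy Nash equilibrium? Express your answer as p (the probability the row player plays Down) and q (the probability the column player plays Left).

The row player's mix must leave the column player indifferent between Left and Right.
  the column player's expected payoff from Left: p·(-4) + (1−p)·11 = -15p + 11
  the column player's expected payoff from Right: p·3 + (1−p)·(-1) = 4p - 1
  -15p + 11 = 4p - 1  ⇒  -19p = -12  ⇒  p = 12/19.
For the row player to be willing to mix, the row player must be indifferent between Down and Up, which pins down the column player's mix.
  the row player's payoff to Down: q·4 + (1−q)·(-3) = 7q - 3
  the row player's payoff to Up: q·(-11) + (1−q)·1 = -12q + 1
  7q - 3 = -12q + 1  ⇒  19q = 4  ⇒  q = 4/19.

p = 12/19, q = 4/19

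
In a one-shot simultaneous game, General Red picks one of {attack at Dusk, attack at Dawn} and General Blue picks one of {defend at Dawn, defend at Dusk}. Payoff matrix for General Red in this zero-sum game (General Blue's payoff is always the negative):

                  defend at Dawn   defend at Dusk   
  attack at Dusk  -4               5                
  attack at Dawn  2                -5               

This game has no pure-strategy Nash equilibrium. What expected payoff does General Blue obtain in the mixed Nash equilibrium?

5/8

Set General Blue's expected payoff from defend at Dawn equal to that from defend at Dusk:
  General Blue's payoff to defend at Dawn: p·4 + (1−p)·(-2) = 6p - 2
  General Blue's payoff to defend at Dusk: p·(-5) + (1−p)·5 = -10p + 5
  6p - 2 = -10p + 5  ⇒  16p = 7  ⇒  p = 7/16.
At equilibrium General Blue is indifferent across columns, so General Blue's payoff equals the payoff from defend at Dawn: (7/16)·4 + (9/16)·(-2) = 5/8.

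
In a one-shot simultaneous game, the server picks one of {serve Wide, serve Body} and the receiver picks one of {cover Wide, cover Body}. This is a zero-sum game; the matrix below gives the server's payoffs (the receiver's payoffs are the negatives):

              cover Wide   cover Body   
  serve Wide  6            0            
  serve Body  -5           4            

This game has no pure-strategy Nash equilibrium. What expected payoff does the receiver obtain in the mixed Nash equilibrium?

The server's mix must leave the receiver indifferent between cover Wide and cover Body.
  the receiver's payoff from cover Wide: p·(-6) + (1−p)·5 = -11p + 5
  the receiver's payoff from cover Body: p·0 + (1−p)·(-4) = 4p - 4
  -11p + 5 = 4p - 4  ⇒  -15p = -9  ⇒  p = 3/5.
At equilibrium the receiver is indifferent across columns, so the receiver's payoff equals the payoff from cover Wide: (3/5)·(-6) + (2/5)·5 = -8/5.

-8/5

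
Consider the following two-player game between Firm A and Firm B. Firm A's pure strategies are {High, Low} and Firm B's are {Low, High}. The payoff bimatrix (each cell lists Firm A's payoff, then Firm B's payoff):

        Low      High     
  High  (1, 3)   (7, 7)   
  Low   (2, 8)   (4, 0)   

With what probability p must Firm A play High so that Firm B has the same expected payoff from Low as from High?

For Firm B to be willing to mix, Firm B must be indifferent between Low and High, which pins down Firm A's mix.
  Firm B's payoff from Low: p·3 + (1−p)·8 = -5p + 8
  Firm B's payoff from High: p·7 + (1−p)·0 = 7p
  -5p + 8 = 7p  ⇒  -12p = -8  ⇒  p = 2/3.

p = 2/3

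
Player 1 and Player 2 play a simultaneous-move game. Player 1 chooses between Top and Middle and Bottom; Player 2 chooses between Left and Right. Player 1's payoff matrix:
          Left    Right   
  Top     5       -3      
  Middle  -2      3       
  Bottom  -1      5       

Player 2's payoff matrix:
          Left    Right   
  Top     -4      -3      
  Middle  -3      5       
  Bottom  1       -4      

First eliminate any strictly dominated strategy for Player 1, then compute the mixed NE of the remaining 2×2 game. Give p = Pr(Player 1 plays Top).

p = 5/6

Player 1's strategy Middle is strictly dominated by Bottom: -1 > -2 and 5 > 3. Eliminate Middle.
For Player 2 to be willing to mix, Player 2 must be indifferent between Left and Right, which pins down Player 1's mix.
  Player 2's payoff from Left: p·(-4) + (1−p)·1 = -5p + 1
  Player 2's payoff from Right: p·(-3) + (1−p)·(-4) = p - 4
  -5p + 1 = p - 4  ⇒  -6p = -5  ⇒  p = 5/6.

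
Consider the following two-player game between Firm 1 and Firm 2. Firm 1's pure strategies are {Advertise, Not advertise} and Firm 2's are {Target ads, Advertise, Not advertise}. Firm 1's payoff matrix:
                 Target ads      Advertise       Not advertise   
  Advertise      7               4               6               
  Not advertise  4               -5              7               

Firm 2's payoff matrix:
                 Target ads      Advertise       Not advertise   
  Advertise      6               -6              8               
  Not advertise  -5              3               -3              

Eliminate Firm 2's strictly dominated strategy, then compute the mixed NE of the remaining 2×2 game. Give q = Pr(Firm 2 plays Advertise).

Firm 2's strategy Target ads is strictly dominated by Not advertise: 8 > 6 and -3 > -5. Eliminate Target ads.
Firm 1's indifference between Advertise and Not advertise determines Firm 2's mixing probability q:
  Firm 1's payoff from Advertise: q·4 + (1−q)·6 = -2q + 6
  Firm 1's payoff from Not advertise: q·(-5) + (1−q)·7 = -12q + 7
  -2q + 6 = -12q + 7  ⇒  10q = 1  ⇒  q = 1/10.

q = 1/10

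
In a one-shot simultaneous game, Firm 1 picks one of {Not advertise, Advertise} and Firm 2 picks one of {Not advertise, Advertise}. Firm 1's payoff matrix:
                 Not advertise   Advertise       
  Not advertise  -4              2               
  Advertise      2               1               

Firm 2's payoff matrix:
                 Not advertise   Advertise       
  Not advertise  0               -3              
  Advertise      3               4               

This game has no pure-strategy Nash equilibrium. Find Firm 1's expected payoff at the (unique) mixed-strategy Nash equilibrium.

8/7

For Firm 1 to be willing to mix, Firm 1 must be indifferent between Not advertise and Advertise, which pins down Firm 2's mix.
  Firm 1's payoff to Not advertise: q·(-4) + (1−q)·2 = -6q + 2
  Firm 1's payoff to Advertise: q·2 + (1−q)·1 = q + 1
  -6q + 2 = q + 1  ⇒  -7q = -1  ⇒  q = 1/7.
At equilibrium Firm 1 is indifferent across rows, so Firm 1's payoff equals the payoff from Not advertise: (1/7)·(-4) + (6/7)·2 = 8/7.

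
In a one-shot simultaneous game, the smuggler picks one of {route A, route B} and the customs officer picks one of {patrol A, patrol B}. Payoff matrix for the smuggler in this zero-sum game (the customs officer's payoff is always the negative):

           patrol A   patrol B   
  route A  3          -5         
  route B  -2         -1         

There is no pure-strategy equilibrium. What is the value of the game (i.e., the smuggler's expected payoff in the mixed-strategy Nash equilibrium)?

v = -13/9

The smuggler's indifference between route A and route B determines the customs officer's mixing probability q:
  the smuggler's payoff from route A: q·3 + (1−q)·(-5) = 8q - 5
  the smuggler's payoff from route B: q·(-2) + (1−q)·(-1) = -q - 1
  8q - 5 = -q - 1  ⇒  9q = 4  ⇒  q = 4/9.
The value is the smuggler's expected payoff against this mix (using route A): (4/9)·3 + (5/9)·(-5) = -13/9.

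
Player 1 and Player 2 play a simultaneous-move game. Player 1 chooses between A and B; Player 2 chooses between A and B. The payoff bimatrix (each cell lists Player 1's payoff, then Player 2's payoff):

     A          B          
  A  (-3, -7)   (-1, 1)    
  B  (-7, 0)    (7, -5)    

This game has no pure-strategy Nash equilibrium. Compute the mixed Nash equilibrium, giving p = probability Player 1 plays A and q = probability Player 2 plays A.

Player 1's mix must leave Player 2 indifferent between A and B.
  Player 2's payoff to A: p·(-7) + (1−p)·0 = -7p
  Player 2's payoff to B: p·1 + (1−p)·(-5) = 6p - 5
  -7p = 6p - 5  ⇒  -13p = -5  ⇒  p = 5/13.
For Player 1 to be willing to mix, Player 1 must be indifferent between A and B, which pins down Player 2's mix.
  Player 1's payoff from A: q·(-3) + (1−q)·(-1) = -2q - 1
  Player 1's payoff from B: q·(-7) + (1−q)·7 = -14q + 7
  -2q - 1 = -14q + 7  ⇒  12q = 8  ⇒  q = 2/3.

p = 5/13, q = 2/3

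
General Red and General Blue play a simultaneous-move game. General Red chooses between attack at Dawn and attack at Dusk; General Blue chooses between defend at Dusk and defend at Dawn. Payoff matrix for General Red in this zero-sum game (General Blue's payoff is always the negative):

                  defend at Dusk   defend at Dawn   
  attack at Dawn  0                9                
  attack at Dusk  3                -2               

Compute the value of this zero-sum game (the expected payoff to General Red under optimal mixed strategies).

v = 27/14

General Blue's mix must leave General Red indifferent between attack at Dawn and attack at Dusk.
  General Red's payoff to attack at Dawn: q·0 + (1−q)·9 = -9q + 9
  General Red's payoff to attack at Dusk: q·3 + (1−q)·(-2) = 5q - 2
  -9q + 9 = 5q - 2  ⇒  -14q = -11  ⇒  q = 11/14.
The value is General Red's expected payoff against this mix (using attack at Dawn): (11/14)·0 + (3/14)·9 = 27/14.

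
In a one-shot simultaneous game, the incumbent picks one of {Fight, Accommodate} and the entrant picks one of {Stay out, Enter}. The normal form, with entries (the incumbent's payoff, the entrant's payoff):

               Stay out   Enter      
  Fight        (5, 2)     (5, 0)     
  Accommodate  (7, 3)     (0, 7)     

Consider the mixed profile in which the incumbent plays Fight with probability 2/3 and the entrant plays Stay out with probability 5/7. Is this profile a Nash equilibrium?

Check the entrant's indifference given the incumbent's mix p = 2/3:
  payoff from Stay out = 7/3; payoff from Enter = 7/3 — equal.
Check the incumbent's indifference given the entrant's mix q = 5/7:
  payoff from Fight = 5; payoff from Accommodate = 5 — equal.
Both players are indifferent, so neither can profitably deviate.

Yes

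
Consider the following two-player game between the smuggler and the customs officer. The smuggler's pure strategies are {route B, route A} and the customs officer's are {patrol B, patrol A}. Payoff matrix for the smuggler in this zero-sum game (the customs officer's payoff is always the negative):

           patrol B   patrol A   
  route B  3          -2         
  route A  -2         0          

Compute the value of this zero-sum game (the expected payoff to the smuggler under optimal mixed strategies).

The smuggler's indifference between route B and route A determines the customs officer's mixing probability q:
  the smuggler's payoff from route B: q·3 + (1−q)·(-2) = 5q - 2
  the smuggler's payoff from route A: q·(-2) + (1−q)·0 = -2q
  5q - 2 = -2q  ⇒  7q = 2  ⇒  q = 2/7.
The value is the smuggler's expected payoff against this mix (using route B): (2/7)·3 + (5/7)·(-2) = -4/7.

v = -4/7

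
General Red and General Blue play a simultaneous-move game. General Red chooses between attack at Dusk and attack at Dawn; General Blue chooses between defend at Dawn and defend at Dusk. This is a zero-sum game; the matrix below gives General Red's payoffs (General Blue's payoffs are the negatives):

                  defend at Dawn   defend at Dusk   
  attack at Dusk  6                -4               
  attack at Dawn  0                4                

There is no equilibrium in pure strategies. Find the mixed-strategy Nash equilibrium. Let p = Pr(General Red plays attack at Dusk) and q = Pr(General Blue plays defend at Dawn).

General Red's mix must leave General Blue indifferent between defend at Dawn and defend at Dusk.
  General Blue's expected payoff from defend at Dawn: p·(-6) + (1−p)·0 = -6p
  General Blue's expected payoff from defend at Dusk: p·4 + (1−p)·(-4) = 8p - 4
  -6p = 8p - 4  ⇒  -14p = -4  ⇒  p = 2/7.
Set General Red's expected payoff from attack at Dusk equal to that from attack at Dawn:
  General Red's expected payoff from attack at Dusk: q·6 + (1−q)·(-4) = 10q - 4
  General Red's expected payoff from attack at Dawn: q·0 + (1−q)·4 = -4q + 4
  10q - 4 = -4q + 4  ⇒  14q = 8  ⇒  q = 4/7.

p = 2/7, q = 4/7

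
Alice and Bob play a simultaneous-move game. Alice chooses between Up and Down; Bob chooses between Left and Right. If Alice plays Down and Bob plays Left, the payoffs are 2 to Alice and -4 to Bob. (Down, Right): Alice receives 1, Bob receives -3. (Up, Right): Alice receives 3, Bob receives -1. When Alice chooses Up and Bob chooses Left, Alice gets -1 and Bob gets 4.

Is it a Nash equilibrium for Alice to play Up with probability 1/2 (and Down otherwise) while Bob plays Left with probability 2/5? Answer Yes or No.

No

Given Alice's mix p = 1/2, Bob's payoff from Left is 0 but from Right is -2. Bob strictly prefers Left, so Bob would not mix.
So the proposed profile is not a Nash equilibrium.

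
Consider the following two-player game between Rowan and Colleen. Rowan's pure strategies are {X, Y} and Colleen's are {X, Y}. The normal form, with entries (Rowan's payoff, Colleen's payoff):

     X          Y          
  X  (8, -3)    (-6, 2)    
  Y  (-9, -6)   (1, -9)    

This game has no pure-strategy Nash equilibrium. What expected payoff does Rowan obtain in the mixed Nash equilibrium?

-23/12

Rowan's indifference between X and Y determines Colleen's mixing probability q:
  Rowan's expected payoff from X: q·8 + (1−q)·(-6) = 14q - 6
  Rowan's expected payoff from Y: q·(-9) + (1−q)·1 = -10q + 1
  14q - 6 = -10q + 1  ⇒  24q = 7  ⇒  q = 7/24.
At equilibrium Rowan is indifferent across rows, so Rowan's payoff equals the payoff from X: (7/24)·8 + (17/24)·(-6) = -23/12.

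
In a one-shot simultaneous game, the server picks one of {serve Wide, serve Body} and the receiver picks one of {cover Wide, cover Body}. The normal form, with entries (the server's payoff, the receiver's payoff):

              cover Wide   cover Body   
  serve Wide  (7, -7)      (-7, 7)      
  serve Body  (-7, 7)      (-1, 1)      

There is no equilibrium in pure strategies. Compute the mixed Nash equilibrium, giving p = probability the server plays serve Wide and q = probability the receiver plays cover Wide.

For the receiver to be willing to mix, the receiver must be indifferent between cover Wide and cover Body, which pins down the server's mix.
  the receiver's payoff to cover Wide: p·(-7) + (1−p)·7 = -14p + 7
  the receiver's payoff to cover Body: p·7 + (1−p)·1 = 6p + 1
  -14p + 7 = 6p + 1  ⇒  -20p = -6  ⇒  p = 3/10.
The receiver's mix must leave the server indifferent between serve Wide and serve Body.
  the server's expected payoff from serve Wide: q·7 + (1−q)·(-7) = 14q - 7
  the server's expected payoff from serve Body: q·(-7) + (1−q)·(-1) = -6q - 1
  14q - 7 = -6q - 1  ⇒  20q = 6  ⇒  q = 3/10.

p = 3/10, q = 3/10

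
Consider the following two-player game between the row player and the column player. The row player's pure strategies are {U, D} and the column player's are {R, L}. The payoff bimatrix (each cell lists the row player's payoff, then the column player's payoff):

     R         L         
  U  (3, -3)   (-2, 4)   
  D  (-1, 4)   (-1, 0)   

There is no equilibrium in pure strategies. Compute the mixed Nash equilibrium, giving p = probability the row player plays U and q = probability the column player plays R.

The row player's mix must leave the column player indifferent between R and L.
  the column player's payoff from R: p·(-3) + (1−p)·4 = -7p + 4
  the column player's payoff from L: p·4 + (1−p)·0 = 4p
  -7p + 4 = 4p  ⇒  -11p = -4  ⇒  p = 4/11.
In a mixed equilibrium the row player is indifferent between U and D; this condition fixes q.
  the row player's payoff from U: q·3 + (1−q)·(-2) = 5q - 2
  the row player's payoff from D: q·(-1) + (1−q)·(-1) = -1
  5q - 2 = -1  ⇒  5q = 1  ⇒  q = 1/5.

p = 4/11, q = 1/5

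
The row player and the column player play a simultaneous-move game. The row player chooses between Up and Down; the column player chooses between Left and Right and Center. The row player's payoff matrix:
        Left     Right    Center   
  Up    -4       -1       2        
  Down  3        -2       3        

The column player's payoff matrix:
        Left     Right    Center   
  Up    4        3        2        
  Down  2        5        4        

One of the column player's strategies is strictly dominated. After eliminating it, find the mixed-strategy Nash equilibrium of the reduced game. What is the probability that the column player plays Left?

q = 1/8

The column player's strategy Center is strictly dominated by Right: 3 > 2 and 5 > 4. Eliminate Center.
For the row player to be willing to mix, the row player must be indifferent between Up and Down, which pins down the column player's mix.
  the row player's payoff from Up: q·(-4) + (1−q)·(-1) = -3q - 1
  the row player's payoff from Down: q·3 + (1−q)·(-2) = 5q - 2
  -3q - 1 = 5q - 2  ⇒  -8q = -1  ⇒  q = 1/8.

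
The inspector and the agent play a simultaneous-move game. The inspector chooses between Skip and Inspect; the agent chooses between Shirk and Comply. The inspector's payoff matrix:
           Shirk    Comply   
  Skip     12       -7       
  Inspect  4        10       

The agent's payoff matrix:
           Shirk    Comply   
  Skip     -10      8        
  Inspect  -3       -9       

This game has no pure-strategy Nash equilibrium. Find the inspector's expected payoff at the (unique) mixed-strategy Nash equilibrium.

148/25

For the inspector to be willing to mix, the inspector must be indifferent between Skip and Inspect, which pins down the agent's mix.
  the inspector's payoff to Skip: q·12 + (1−q)·(-7) = 19q - 7
  the inspector's payoff to Inspect: q·4 + (1−q)·10 = -6q + 10
  19q - 7 = -6q + 10  ⇒  25q = 17  ⇒  q = 17/25.
At equilibrium the inspector is indifferent across rows, so the inspector's payoff equals the payoff from Skip: (17/25)·12 + (8/25)·(-7) = 148/25.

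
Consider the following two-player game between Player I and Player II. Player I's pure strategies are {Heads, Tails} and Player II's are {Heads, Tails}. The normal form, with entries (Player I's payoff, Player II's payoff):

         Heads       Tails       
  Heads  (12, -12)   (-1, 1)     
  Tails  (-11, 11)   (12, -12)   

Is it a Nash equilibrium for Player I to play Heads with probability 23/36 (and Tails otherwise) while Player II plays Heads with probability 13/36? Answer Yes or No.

Yes

Check Player II's indifference given Player I's mix p = 23/36:
  payoff from Heads = -133/36; payoff from Tails = -133/36 — equal.
Check Player I's indifference given Player II's mix q = 13/36:
  payoff from Heads = 133/36; payoff from Tails = 133/36 — equal.
Both players are indifferent, so neither can profitably deviate.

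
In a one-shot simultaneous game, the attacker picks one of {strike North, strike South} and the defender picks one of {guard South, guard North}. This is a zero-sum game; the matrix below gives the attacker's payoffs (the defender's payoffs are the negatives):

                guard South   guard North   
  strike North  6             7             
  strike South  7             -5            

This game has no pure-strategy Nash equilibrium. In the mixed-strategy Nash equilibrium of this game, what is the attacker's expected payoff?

79/13

The defender's mix must leave the attacker indifferent between strike North and strike South.
  the attacker's expected payoff from strike North: q·6 + (1−q)·7 = -q + 7
  the attacker's expected payoff from strike South: q·7 + (1−q)·(-5) = 12q - 5
  -q + 7 = 12q - 5  ⇒  -13q = -12  ⇒  q = 12/13.
At equilibrium the attacker is indifferent across rows, so the attacker's payoff equals the payoff from strike North: (12/13)·6 + (1/13)·7 = 79/13.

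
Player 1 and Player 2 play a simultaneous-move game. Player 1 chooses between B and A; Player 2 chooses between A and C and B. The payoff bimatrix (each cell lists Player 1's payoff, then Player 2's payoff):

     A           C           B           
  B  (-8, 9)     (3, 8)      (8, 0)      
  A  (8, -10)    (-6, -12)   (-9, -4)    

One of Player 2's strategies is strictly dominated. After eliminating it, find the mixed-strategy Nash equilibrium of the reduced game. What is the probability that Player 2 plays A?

Player 2's strategy C is strictly dominated by A: 9 > 8 and -10 > -12. Eliminate C.
Set Player 1's expected payoff from B equal to that from A:
  Player 1's payoff from B: q·(-8) + (1−q)·8 = -16q + 8
  Player 1's payoff from A: q·8 + (1−q)·(-9) = 17q - 9
  -16q + 8 = 17q - 9  ⇒  -33q = -17  ⇒  q = 17/33.

q = 17/33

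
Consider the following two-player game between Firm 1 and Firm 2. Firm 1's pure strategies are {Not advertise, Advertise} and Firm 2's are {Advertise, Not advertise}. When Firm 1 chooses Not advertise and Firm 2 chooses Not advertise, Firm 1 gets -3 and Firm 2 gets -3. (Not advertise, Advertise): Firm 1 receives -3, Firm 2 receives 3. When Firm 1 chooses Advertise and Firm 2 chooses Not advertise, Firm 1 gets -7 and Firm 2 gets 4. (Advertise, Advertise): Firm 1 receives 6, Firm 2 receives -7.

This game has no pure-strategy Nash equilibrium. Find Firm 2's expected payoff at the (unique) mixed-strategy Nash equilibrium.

-9/17

In a mixed equilibrium Firm 2 is indifferent between Advertise and Not advertise; this condition fixes p.
  Firm 2's payoff to Advertise: p·3 + (1−p)·(-7) = 10p - 7
  Firm 2's payoff to Not advertise: p·(-3) + (1−p)·4 = -7p + 4
  10p - 7 = -7p + 4  ⇒  17p = 11  ⇒  p = 11/17.
At equilibrium Firm 2 is indifferent across columns, so Firm 2's payoff equals the payoff from Advertise: (11/17)·3 + (6/17)·(-7) = -9/17.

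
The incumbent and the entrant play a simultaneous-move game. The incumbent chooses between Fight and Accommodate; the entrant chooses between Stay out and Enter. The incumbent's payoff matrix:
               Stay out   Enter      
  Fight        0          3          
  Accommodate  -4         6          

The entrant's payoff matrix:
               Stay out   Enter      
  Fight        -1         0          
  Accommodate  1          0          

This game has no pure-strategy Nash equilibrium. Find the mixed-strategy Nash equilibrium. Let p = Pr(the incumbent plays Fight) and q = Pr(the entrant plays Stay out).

In a mixed equilibrium the entrant is indifferent between Stay out and Enter; this condition fixes p.
  the entrant's expected payoff from Stay out: p·(-1) + (1−p)·1 = -2p + 1
  the entrant's expected payoff from Enter: p·0 + (1−p)·0 = 0
  -2p + 1 = 0  ⇒  -2p = -1  ⇒  p = 1/2.
In a mixed equilibrium the incumbent is indifferent between Fight and Accommodate; this condition fixes q.
  the incumbent's expected payoff from Fight: q·0 + (1−q)·3 = -3q + 3
  the incumbent's expected payoff from Accommodate: q·(-4) + (1−q)·6 = -10q + 6
  -3q + 3 = -10q + 6  ⇒  7q = 3  ⇒  q = 3/7.

p = 1/2, q = 3/7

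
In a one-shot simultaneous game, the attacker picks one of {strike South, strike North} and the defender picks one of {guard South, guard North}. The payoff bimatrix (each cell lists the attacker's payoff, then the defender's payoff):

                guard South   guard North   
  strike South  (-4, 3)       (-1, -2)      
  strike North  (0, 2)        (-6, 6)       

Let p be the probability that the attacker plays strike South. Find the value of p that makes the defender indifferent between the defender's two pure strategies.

In a mixed equilibrium the defender is indifferent between guard South and guard North; this condition fixes p.
  the defender's expected payoff from guard South: p·3 + (1−p)·2 = p + 2
  the defender's expected payoff from guard North: p·(-2) + (1−p)·6 = -8p + 6
  p + 2 = -8p + 6  ⇒  9p = 4  ⇒  p = 4/9.

p = 4/9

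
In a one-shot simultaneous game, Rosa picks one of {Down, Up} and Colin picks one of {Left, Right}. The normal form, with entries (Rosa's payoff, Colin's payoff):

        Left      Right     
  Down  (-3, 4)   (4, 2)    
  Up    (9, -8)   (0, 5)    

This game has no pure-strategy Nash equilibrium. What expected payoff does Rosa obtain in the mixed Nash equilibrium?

Colin's mix must leave Rosa indifferent between Down and Up.
  Rosa's payoff from Down: q·(-3) + (1−q)·4 = -7q + 4
  Rosa's payoff from Up: q·9 + (1−q)·0 = 9q
  -7q + 4 = 9q  ⇒  -16q = -4  ⇒  q = 1/4.
At equilibrium Rosa is indifferent across rows, so Rosa's payoff equals the payoff from Down: (1/4)·(-3) + (3/4)·4 = 9/4.

9/4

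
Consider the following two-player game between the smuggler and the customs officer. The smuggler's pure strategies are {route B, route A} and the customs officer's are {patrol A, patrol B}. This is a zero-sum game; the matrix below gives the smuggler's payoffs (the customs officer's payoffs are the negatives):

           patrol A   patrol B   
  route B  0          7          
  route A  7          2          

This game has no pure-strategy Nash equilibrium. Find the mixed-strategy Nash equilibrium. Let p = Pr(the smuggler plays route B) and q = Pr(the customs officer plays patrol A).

For the customs officer to be willing to mix, the customs officer must be indifferent between patrol A and patrol B, which pins down the smuggler's mix.
  the customs officer's payoff to patrol A: p·0 + (1−p)·(-7) = 7p - 7
  the customs officer's payoff to patrol B: p·(-7) + (1−p)·(-2) = -5p - 2
  7p - 7 = -5p - 2  ⇒  12p = 5  ⇒  p = 5/12.
For the smuggler to be willing to mix, the smuggler must be indifferent between route B and route A, which pins down the customs officer's mix.
  the smuggler's expected payoff from route B: q·0 + (1−q)·7 = -7q + 7
  the smuggler's expected payoff from route A: q·7 + (1−q)·2 = 5q + 2
  -7q + 7 = 5q + 2  ⇒  -12q = -5  ⇒  q = 5/12.

p = 5/12, q = 5/12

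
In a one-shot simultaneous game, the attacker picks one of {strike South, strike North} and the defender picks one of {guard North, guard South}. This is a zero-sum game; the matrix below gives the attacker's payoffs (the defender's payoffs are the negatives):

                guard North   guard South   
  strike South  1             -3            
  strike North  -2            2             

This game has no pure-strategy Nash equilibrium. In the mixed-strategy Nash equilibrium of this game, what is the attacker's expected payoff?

The attacker's indifference between strike South and strike North determines the defender's mixing probability q:
  the attacker's payoff from strike South: q·1 + (1−q)·(-3) = 4q - 3
  the attacker's payoff from strike North: q·(-2) + (1−q)·2 = -4q + 2
  4q - 3 = -4q + 2  ⇒  8q = 5  ⇒  q = 5/8.
At equilibrium the attacker is indifferent across rows, so the attacker's payoff equals the payoff from strike South: (5/8)·1 + (3/8)·(-3) = -1/2.

-1/2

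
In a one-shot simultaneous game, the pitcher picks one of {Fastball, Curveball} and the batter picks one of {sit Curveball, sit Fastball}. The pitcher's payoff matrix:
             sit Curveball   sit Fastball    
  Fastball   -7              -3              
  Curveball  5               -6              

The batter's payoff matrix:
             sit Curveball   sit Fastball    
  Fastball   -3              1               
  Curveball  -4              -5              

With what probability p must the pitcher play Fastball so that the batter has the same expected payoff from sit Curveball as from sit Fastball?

p = 1/5

The batter's indifference between sit Curveball and sit Fastball determines the pitcher's mixing probability p:
  the batter's payoff to sit Curveball: p·(-3) + (1−p)·(-4) = p - 4
  the batter's payoff to sit Fastball: p·1 + (1−p)·(-5) = 6p - 5
  p - 4 = 6p - 5  ⇒  -5p = -1  ⇒  p = 1/5.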